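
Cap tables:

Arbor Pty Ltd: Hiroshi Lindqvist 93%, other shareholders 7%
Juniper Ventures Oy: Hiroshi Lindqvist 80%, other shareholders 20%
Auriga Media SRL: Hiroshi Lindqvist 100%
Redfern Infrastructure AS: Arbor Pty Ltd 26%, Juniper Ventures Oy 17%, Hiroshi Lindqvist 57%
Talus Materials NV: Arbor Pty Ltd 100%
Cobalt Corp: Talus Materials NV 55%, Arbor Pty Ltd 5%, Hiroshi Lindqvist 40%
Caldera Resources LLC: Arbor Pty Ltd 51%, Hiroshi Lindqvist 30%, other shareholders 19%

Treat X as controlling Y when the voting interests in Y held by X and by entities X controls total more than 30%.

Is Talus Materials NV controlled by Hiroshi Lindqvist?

Yes

Hiroshi holds 93% of Arbor, so Hiroshi controls Arbor.
Arbor holds 100% of Talus, so Hiroshi controls Talus.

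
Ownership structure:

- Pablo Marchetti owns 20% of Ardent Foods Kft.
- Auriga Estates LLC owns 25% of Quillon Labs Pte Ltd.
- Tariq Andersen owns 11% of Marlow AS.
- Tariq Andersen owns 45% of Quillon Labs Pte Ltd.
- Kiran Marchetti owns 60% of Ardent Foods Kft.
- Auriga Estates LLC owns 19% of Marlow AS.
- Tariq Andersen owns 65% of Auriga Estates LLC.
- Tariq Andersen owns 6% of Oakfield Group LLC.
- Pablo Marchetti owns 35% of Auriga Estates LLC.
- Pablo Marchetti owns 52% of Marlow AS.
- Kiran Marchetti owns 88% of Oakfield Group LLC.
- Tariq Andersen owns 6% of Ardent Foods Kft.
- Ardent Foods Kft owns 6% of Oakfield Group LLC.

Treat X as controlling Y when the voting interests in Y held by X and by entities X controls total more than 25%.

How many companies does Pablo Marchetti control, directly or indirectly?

2

Pablo holds 35% of Auriga, so Pablo controls Auriga.
Auriga and Pablo together hold 19% + 52% = 71% of Marlow, so Pablo controls Marlow.
No other company's threshold is met.
Pablo controls 2 companies.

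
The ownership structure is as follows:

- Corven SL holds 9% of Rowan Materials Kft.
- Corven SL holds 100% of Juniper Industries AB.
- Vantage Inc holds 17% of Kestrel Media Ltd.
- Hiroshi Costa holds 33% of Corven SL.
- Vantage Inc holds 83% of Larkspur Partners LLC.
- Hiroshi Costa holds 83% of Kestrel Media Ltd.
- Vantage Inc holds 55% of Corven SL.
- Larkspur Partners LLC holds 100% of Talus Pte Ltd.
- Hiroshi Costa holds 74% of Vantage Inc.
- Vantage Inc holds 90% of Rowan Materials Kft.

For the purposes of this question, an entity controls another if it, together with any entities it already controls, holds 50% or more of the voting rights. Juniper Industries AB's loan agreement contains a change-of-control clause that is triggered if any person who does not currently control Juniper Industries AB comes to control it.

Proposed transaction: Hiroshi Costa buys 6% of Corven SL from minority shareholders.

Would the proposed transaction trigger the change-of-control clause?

The purchase changes only Hiroshi's holdings, so Hiroshi is the only person who could newly come to control Juniper.
Hiroshi holds 74% of Vantage, so Hiroshi controls Vantage.
Hiroshi and Vantage together hold 33% + 55% = 88% of Corven, so Hiroshi controls Corven.
Corven holds 100% of Juniper, so Hiroshi controls Juniper.
So Hiroshi already controls Juniper before the transaction.
After the purchase, Hiroshi's direct stake in Corven rises to 33% + 6% = 39%.
Hiroshi controlled Juniper already, so this is not a new person acquiring control; every other person's position is unchanged or reduced.
No new person acquires control, so the clause is not triggered.

No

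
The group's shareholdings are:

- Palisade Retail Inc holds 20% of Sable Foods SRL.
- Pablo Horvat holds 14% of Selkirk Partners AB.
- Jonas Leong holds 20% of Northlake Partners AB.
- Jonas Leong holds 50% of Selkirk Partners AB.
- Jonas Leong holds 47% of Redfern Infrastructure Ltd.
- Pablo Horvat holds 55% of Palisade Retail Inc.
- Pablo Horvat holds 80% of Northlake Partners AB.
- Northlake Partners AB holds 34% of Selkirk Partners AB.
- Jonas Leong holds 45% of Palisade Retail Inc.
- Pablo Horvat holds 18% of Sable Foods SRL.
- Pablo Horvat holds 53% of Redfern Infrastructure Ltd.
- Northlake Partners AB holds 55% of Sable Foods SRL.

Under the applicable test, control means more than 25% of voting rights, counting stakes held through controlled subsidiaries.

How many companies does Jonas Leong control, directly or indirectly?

Jonas holds 50% of Selkirk, so Jonas controls Selkirk.
Jonas holds 47% of Redfern, so Jonas controls Redfern.
Jonas holds 45% of Palisade, so Jonas controls Palisade.
No other company's threshold is met.
Jonas controls 3 companies.

3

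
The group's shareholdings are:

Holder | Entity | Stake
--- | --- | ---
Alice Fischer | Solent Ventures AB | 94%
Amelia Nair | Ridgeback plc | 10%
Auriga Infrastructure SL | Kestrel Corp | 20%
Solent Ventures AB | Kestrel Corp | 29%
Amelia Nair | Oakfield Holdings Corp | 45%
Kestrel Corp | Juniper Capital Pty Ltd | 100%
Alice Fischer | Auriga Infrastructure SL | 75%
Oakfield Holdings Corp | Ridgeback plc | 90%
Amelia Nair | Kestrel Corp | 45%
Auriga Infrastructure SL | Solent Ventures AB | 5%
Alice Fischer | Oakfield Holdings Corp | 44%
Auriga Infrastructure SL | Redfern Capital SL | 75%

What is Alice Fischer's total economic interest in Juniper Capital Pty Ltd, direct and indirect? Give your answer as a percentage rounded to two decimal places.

Alice reaches Juniper along 3 paths.
Via Auriga → Kestrel: 75% × 20% × 100% = 15%.
Via Solent → Kestrel: 94% × 29% × 100% = 27.26%.
Via Auriga → Solent → Kestrel: 75% × 5% × 29% × 100% = 1.0875%.
Total: 15% + 27.26% + 1.0875% = 43.3475%.
Rounded: 43.35%.

43.35%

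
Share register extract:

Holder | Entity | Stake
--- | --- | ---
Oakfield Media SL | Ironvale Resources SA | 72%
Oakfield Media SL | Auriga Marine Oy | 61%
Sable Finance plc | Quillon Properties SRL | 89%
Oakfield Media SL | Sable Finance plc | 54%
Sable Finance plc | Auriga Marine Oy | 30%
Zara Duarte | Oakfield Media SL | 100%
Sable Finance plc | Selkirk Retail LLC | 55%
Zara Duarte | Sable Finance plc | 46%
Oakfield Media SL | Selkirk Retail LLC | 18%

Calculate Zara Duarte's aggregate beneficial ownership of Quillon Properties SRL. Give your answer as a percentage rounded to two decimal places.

89.00%

Zara reaches Quillon along 2 paths.
Via Sable: 46% × 89% = 40.94%.
Via Oakfield → Sable: 100% × 54% × 89% = 48.06%.
Total: 40.94% + 48.06% = 89%.
Rounded: 89.00%.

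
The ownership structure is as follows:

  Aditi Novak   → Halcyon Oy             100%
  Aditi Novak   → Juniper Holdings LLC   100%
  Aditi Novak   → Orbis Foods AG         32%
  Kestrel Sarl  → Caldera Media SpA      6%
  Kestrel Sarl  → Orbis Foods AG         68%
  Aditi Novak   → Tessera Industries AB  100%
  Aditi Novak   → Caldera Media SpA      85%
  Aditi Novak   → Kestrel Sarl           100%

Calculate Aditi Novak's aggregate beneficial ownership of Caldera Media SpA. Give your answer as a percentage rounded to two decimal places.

Aditi reaches Caldera along 2 paths.
Via Kestrel: 100% × 6% = 6%.
Direct stake: 85% = 85%.
Total: 6% + 85% = 91%.
Rounded: 91.00%.

91.00%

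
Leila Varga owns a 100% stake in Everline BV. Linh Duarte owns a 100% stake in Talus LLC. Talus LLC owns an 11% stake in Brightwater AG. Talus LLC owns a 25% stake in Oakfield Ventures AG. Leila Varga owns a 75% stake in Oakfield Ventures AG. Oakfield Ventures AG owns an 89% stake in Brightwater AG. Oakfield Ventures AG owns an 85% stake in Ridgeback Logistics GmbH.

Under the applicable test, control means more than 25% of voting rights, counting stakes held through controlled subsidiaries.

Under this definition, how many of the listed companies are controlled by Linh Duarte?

Linh holds 100% of Talus, so Linh controls Talus.
No other company's threshold is met.
Linh controls 1 company.

1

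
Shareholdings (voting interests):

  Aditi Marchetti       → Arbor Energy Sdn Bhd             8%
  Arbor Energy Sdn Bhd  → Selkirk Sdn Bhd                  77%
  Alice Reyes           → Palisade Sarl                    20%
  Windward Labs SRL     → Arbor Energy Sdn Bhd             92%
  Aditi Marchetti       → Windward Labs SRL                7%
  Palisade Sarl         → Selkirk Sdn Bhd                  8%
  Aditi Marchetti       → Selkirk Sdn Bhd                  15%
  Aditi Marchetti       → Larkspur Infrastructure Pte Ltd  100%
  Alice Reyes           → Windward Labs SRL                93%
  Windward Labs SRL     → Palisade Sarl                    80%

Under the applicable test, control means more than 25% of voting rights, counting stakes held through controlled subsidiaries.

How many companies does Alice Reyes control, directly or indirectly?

4

Alice holds 93% of Windward, so Alice controls Windward.
Windward and Alice together hold 80% + 20% = 100% of Palisade, so Alice controls Palisade.
Windward holds 92% of Arbor, so Alice controls Arbor.
Arbor and Palisade together hold 77% + 8% = 85% of Selkirk, so Alice controls Selkirk.
No other company's threshold is met.
Alice controls 4 companies.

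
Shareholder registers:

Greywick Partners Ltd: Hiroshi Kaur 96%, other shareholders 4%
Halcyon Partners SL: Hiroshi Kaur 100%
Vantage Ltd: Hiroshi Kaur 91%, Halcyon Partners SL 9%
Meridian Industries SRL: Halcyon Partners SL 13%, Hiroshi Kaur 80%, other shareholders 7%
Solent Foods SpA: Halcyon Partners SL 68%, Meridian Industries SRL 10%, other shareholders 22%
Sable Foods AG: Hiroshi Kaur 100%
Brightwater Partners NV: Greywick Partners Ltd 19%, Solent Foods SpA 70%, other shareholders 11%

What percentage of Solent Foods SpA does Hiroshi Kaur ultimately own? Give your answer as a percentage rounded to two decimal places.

Hiroshi reaches Solent along 3 paths.
Via Halcyon: 100% × 68% = 68%.
Via Halcyon → Meridian: 100% × 13% × 10% = 1.3%.
Via Meridian: 80% × 10% = 8%.
Total: 68% + 1.3% + 8% = 77.3%.
Rounded: 77.30%.

77.30%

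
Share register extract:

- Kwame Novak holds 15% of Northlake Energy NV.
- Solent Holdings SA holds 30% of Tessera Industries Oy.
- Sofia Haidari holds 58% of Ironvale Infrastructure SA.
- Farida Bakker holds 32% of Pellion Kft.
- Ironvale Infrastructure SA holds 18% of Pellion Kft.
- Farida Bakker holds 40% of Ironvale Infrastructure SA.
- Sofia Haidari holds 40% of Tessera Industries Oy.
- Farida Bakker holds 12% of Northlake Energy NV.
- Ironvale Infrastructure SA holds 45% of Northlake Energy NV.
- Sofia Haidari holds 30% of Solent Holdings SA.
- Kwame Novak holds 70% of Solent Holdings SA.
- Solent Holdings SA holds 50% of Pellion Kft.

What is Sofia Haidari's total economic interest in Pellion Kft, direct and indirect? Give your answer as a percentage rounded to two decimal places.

25.44%

Sofia reaches Pellion along 2 paths.
Via Solent: 30% × 50% = 15%.
Via Ironvale: 58% × 18% = 10.44%.
Total: 15% + 10.44% = 25.44%.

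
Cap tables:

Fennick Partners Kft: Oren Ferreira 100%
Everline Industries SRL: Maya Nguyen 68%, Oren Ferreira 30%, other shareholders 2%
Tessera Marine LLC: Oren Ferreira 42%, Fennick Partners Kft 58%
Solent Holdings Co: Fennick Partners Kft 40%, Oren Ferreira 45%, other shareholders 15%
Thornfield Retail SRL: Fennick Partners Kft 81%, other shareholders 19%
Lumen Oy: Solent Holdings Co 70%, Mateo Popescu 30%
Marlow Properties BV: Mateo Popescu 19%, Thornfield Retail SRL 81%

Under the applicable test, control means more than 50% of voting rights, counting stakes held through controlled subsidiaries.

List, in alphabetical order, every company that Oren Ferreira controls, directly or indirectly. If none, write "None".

Fennick Partners Kft, Lumen Oy, Marlow Properties BV, Solent Holdings Co, Tessera Marine LLC, Thornfield Retail SRL

Oren holds 100% of Fennick, so Oren controls Fennick.
Oren and Fennick together hold 42% + 58% = 100% of Tessera, so Oren controls Tessera.
Fennick and Oren together hold 40% + 45% = 85% of Solent, so Oren controls Solent.
Fennick holds 81% of Thornfield, so Oren controls Thornfield.
Solent holds 70% of Lumen, so Oren controls Lumen.
Thornfield holds 81% of Marlow, so Oren controls Marlow.
No other company's threshold is met.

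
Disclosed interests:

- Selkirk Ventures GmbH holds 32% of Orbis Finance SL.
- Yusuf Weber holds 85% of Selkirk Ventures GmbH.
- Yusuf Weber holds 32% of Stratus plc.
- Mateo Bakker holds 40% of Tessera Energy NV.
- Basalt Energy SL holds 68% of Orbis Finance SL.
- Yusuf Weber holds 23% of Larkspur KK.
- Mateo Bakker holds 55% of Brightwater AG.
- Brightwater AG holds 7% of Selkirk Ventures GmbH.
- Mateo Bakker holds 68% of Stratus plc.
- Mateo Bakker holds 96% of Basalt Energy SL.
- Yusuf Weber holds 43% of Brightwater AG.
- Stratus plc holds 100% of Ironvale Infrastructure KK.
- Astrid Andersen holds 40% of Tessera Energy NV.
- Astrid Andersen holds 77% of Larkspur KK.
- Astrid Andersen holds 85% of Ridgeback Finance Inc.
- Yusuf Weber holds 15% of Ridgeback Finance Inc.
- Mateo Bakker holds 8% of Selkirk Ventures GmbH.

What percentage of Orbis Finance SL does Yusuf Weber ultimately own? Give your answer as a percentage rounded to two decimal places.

Yusuf reaches Orbis along 2 paths.
Via Brightwater → Selkirk: 43% × 7% × 32% = 0.9632%.
Via Selkirk: 85% × 32% = 27.2%.
Total: 0.9632% + 27.2% = 28.1632%.
Rounded: 28.16%.

28.16%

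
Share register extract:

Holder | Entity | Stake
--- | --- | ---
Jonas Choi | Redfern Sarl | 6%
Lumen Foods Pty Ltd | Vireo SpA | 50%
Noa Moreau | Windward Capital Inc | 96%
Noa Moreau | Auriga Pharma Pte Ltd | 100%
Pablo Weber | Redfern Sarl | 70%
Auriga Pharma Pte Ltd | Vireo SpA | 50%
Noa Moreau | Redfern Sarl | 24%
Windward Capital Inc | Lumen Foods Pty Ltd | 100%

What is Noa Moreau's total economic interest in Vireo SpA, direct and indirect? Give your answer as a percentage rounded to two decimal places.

Noa reaches Vireo along 2 paths.
Via Windward → Lumen: 96% × 100% × 50% = 48%.
Via Auriga: 100% × 50% = 50%.
Total: 48% + 50% = 98%.
Rounded: 98.00%.

98.00%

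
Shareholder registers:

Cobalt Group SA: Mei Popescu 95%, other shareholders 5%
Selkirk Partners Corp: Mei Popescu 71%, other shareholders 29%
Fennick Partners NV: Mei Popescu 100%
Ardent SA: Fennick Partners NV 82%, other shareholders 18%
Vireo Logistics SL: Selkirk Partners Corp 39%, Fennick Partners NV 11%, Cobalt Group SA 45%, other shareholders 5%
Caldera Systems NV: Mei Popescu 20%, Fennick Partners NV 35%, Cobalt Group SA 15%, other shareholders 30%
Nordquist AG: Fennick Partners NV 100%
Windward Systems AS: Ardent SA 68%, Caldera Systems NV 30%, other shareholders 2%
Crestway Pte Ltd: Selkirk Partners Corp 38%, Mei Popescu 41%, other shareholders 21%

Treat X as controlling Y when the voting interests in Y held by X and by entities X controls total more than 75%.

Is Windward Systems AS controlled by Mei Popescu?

No

Mei holds 95% of Cobalt, so Mei controls Cobalt.
Mei holds 100% of Fennick, so Mei controls Fennick.
Fennick holds 82% of Ardent, so Mei controls Ardent.
Fennick holds 100% of Nordquist, so Mei controls Nordquist.
In Windward, Mei's side holds only 68%, not > 75%.
So Mei does not control Windward.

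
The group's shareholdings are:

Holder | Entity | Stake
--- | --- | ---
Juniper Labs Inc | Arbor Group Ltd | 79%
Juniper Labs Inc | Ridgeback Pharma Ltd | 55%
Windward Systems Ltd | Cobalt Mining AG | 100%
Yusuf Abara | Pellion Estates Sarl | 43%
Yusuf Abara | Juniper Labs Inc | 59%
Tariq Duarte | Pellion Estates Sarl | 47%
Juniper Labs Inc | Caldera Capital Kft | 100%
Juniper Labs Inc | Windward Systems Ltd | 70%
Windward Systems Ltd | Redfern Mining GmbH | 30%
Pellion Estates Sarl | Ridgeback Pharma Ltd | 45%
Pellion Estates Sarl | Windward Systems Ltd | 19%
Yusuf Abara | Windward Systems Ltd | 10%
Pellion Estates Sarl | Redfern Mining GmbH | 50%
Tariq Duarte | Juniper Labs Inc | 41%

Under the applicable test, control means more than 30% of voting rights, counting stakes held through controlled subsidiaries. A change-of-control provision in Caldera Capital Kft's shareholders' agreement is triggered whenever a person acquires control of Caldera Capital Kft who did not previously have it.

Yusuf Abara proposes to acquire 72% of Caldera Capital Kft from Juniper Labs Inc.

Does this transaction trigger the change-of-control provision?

The purchase adds only to Yusuf's holdings (Juniper's stake shrinks), so Yusuf is the only person who could newly come to control Caldera.
Yusuf holds 59% of Juniper, so Yusuf controls Juniper.
Juniper holds 100% of Caldera, so Yusuf controls Caldera.
So Yusuf already controls Caldera before the transaction.
After the purchase, Yusuf holds 72% of Caldera directly, and Juniper's stake falls to 28%.
Yusuf controlled Caldera already, so this is not a new person acquiring control; every other person's position is unchanged or reduced.
No new person acquires control, so the clause is not triggered.

No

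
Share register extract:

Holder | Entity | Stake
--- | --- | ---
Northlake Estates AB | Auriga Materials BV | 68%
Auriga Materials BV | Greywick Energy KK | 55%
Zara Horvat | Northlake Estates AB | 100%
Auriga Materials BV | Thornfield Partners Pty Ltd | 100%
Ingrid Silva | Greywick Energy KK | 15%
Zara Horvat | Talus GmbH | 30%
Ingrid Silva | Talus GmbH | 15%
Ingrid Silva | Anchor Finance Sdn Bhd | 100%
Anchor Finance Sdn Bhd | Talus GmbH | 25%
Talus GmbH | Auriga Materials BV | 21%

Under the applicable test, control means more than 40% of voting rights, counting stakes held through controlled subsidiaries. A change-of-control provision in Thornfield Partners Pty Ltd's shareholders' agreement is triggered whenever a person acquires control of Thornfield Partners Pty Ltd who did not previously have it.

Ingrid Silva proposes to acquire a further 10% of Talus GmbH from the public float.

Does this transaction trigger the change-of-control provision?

The purchase changes only Ingrid's holdings, so Ingrid is the only person who could newly come to control Thornfield.
Ingrid holds 100% of Anchor, so Ingrid controls Anchor.
Neither Ingrid nor any entity Ingrid controls holds any voting interest in Thornfield.
So before the transaction, Ingrid does not control Thornfield.
After the purchase, Ingrid's direct stake in Talus rises to 15% + 10% = 25%.
Anchor and Ingrid together hold 25% + 25% = 50% of Talus, so Ingrid controls Talus.
After the transaction, neither Ingrid nor any entity Ingrid controls holds a voting interest in Thornfield, so Ingrid still does not control it.
No new person acquires control, so the clause is not triggered.

No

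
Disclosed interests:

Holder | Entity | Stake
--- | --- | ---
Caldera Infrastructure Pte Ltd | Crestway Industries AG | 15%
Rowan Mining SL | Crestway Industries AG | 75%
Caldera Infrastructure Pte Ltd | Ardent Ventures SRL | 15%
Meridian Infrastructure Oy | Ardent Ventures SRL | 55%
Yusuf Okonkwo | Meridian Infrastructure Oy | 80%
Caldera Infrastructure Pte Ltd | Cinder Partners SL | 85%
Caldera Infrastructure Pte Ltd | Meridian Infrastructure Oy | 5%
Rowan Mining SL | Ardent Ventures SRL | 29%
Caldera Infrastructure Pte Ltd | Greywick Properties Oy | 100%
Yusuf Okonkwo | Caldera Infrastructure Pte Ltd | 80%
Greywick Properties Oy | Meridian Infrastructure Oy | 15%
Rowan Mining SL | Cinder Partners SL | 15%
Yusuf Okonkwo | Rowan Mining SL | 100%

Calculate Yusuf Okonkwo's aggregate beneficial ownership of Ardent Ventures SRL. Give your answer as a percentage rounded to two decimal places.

Yusuf reaches Ardent along 5 paths.
Via Rowan: 100% × 29% = 29%.
Via Caldera: 80% × 15% = 12%.
Via Caldera → Meridian: 80% × 5% × 55% = 2.2%.
Via Meridian: 80% × 55% = 44%.
Via Caldera → Greywick → Meridian: 80% × 100% × 15% × 55% = 6.6%.
Total: 29% + 12% + 2.2% + 44% + 6.6% = 93.8%.
Rounded: 93.80%.

93.80%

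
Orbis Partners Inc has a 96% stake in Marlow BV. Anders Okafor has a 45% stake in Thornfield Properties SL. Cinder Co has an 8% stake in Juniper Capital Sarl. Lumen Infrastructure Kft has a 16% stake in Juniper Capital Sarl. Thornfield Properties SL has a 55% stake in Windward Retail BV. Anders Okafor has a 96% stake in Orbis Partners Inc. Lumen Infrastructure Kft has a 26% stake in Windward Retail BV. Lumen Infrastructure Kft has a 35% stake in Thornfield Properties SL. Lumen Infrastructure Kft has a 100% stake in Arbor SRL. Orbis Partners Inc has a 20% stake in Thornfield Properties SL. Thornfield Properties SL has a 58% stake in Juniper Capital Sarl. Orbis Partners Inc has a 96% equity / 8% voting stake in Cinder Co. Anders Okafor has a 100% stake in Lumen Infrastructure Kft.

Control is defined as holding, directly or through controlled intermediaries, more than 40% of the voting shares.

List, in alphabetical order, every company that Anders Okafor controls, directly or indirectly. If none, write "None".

Anders holds 100% of Lumen, so Anders controls Lumen.
Anders holds 96% of Orbis, so Anders controls Orbis.
Anders and Orbis and Lumen together hold 45% + 20% + 35% = 100% of Thornfield, so Anders controls Thornfield.
Lumen holds 100% of Arbor, so Anders controls Arbor.
Orbis holds 96% of Marlow, so Anders controls Marlow.
Thornfield and Lumen together hold 55% + 26% = 81% of Windward, so Anders controls Windward.
Lumen and Thornfield together hold 16% + 58% = 74% of Juniper, so Anders controls Juniper.
No other company's threshold is met.

Arbor SRL, Juniper Capital Sarl, Lumen Infrastructure Kft, Marlow BV, Orbis Partners Inc, Thornfield Properties SL, Windward Retail BV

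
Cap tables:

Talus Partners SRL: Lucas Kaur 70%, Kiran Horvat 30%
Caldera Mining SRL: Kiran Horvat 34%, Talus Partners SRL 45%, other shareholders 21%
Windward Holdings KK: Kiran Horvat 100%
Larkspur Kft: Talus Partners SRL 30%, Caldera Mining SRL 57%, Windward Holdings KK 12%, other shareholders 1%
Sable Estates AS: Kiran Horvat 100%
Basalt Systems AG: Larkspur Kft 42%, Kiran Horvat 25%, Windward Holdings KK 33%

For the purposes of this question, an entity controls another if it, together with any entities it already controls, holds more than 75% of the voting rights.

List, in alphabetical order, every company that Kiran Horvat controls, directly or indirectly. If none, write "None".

Sable Estates AS, Windward Holdings KK

Kiran holds 100% of Windward, so Kiran controls Windward.
Kiran holds 100% of Sable, so Kiran controls Sable.
No other company's threshold is met.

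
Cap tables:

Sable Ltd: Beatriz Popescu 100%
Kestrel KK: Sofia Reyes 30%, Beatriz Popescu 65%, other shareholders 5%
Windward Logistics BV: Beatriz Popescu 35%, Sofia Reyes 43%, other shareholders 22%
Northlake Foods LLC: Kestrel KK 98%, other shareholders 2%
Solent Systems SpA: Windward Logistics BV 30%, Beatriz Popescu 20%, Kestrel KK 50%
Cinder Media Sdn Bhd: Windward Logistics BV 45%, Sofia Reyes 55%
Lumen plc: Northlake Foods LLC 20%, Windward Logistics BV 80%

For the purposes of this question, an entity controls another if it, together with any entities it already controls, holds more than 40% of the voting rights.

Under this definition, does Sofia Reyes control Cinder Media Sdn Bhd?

Sofia holds 43% of Windward, so Sofia controls Windward.
Windward and Sofia together hold 45% + 55% = 100% of Cinder, so Sofia controls Cinder.

Yes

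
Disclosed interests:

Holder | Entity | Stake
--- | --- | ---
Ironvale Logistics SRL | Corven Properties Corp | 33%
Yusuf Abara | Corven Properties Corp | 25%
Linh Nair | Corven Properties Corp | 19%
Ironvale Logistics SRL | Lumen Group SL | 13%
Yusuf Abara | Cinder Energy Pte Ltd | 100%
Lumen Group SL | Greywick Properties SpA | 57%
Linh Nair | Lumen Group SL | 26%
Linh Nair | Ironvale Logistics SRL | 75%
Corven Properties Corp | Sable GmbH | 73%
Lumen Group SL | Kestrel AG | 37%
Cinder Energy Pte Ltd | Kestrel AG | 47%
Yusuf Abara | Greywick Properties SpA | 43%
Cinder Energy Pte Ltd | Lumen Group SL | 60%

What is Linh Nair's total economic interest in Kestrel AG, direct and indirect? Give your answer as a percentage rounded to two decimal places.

Linh reaches Kestrel along 2 paths.
Via Lumen: 26% × 37% = 9.62%.
Via Ironvale → Lumen: 75% × 13% × 37% = 3.6075%.
Total: 9.62% + 3.6075% = 13.2275%.
Rounded: 13.23%.

13.23%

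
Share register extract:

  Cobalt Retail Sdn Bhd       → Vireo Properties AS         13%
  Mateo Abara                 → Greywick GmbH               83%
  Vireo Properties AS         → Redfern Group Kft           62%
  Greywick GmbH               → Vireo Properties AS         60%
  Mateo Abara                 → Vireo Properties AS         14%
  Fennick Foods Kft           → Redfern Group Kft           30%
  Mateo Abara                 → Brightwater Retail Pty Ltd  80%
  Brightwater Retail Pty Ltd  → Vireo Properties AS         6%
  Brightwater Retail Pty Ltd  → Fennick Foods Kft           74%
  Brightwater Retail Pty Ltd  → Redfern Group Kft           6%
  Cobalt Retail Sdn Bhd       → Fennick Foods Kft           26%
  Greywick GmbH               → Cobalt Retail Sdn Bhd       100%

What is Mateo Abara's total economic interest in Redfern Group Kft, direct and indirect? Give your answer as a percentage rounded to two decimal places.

78.26%

Mateo reaches Redfern along 7 paths.
Via Brightwater: 80% × 6% = 4.8%.
Via Vireo: 14% × 62% = 8.68%.
Via Greywick → Cobalt → Vireo: 83% × 100% × 13% × 62% = 6.6898%.
Via Greywick → Vireo: 83% × 60% × 62% = 30.876%.
Via Brightwater → Vireo: 80% × 6% × 62% = 2.976%.
Via Greywick → Cobalt → Fennick: 83% × 100% × 26% × 30% = 6.474%.
Via Brightwater → Fennick: 80% × 74% × 30% = 17.76%.
Total: 4.8% + 8.68% + 6.6898% + 30.876% + 2.976% + 6.474% + 17.76% = 78.2558%.
Rounded: 78.26%.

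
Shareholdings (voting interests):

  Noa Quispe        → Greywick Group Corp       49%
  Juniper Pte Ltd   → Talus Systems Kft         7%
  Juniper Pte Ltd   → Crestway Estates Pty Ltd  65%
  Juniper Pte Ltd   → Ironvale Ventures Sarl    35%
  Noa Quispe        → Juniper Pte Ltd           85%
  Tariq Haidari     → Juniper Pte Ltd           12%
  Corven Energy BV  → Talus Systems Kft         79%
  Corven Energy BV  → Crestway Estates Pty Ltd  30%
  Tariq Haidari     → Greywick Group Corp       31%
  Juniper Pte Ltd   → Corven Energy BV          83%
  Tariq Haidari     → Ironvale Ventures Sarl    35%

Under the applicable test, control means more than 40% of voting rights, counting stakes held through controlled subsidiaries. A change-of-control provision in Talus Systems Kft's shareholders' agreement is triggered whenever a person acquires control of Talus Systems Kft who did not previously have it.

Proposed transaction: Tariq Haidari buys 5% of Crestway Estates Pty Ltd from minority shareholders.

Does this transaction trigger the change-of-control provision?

No

The purchase changes only Tariq's holdings, so Tariq is the only person who could newly come to control Talus.
Tariq's largest direct stake is 35% in Ironvale, which does not meet the threshold, so Tariq controls no company.
Neither Tariq nor any entity Tariq controls holds any voting interest in Talus.
So before the transaction, Tariq does not control Talus.
After the purchase, Tariq holds 5% of Crestway directly.
Tariq's side now holds 5% of Crestway, not > 40%, so Tariq still does not control Crestway.
After the transaction, neither Tariq nor any entity Tariq controls holds a voting interest in Talus, so Tariq still does not control it.
No new person acquires control, so the clause is not triggered.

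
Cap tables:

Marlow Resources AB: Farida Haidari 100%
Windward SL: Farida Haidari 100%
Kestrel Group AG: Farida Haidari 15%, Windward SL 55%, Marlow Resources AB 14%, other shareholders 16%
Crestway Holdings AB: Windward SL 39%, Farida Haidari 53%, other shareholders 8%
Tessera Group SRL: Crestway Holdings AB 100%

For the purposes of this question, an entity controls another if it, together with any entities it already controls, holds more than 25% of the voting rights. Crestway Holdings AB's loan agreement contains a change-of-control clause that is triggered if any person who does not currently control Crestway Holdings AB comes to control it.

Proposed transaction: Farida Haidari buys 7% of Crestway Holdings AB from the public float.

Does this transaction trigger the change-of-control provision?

The purchase changes only Farida's holdings, so Farida is the only person who could newly come to control Crestway.
Farida holds 100% of Windward, so Farida controls Windward.
Windward and Farida together hold 39% + 53% = 92% of Crestway, so Farida controls Crestway.
So Farida already controls Crestway before the transaction.
After the purchase, Farida's direct stake in Crestway rises to 53% + 7% = 60%.
Farida controlled Crestway already, so this is not a new person acquiring control; every other person's position is unchanged or reduced.
No new person acquires control, so the clause is not triggered.

No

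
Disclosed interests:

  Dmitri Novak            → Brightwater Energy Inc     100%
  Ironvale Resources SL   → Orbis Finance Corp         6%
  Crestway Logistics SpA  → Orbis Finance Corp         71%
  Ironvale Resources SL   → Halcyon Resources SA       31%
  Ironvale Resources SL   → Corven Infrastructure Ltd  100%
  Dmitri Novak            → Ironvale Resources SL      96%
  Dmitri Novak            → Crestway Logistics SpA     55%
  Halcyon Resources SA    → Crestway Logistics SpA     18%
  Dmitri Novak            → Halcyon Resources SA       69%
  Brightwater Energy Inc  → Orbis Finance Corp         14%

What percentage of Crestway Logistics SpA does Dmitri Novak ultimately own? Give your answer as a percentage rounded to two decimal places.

Dmitri reaches Crestway along 3 paths.
Via Halcyon: 69% × 18% = 12.42%.
Via Ironvale → Halcyon: 96% × 31% × 18% = 5.3568%.
Direct stake: 55% = 55%.
Total: 12.42% + 5.3568% + 55% = 72.7768%.
Rounded: 72.78%.

72.78%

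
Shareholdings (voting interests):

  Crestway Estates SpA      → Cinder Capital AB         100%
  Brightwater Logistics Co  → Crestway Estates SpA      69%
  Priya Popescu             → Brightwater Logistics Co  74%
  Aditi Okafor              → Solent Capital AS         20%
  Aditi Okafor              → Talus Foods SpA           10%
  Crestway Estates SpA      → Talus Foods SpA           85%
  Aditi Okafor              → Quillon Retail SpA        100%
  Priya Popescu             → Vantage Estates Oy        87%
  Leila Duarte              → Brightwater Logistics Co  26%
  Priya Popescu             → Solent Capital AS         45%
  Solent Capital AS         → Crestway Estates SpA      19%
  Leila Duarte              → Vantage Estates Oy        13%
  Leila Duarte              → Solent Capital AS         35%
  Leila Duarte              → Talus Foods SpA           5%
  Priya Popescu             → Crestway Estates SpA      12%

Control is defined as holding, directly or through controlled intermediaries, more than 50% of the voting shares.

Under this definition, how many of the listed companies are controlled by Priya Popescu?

5

Priya holds 87% of Vantage, so Priya controls Vantage.
Priya holds 74% of Brightwater, so Priya controls Brightwater.
Brightwater and Priya together hold 69% + 12% = 81% of Crestway, so Priya controls Crestway.
Crestway holds 85% of Talus, so Priya controls Talus.
Crestway holds 100% of Cinder, so Priya controls Cinder.
No other company's threshold is met.
Priya controls 5 companies.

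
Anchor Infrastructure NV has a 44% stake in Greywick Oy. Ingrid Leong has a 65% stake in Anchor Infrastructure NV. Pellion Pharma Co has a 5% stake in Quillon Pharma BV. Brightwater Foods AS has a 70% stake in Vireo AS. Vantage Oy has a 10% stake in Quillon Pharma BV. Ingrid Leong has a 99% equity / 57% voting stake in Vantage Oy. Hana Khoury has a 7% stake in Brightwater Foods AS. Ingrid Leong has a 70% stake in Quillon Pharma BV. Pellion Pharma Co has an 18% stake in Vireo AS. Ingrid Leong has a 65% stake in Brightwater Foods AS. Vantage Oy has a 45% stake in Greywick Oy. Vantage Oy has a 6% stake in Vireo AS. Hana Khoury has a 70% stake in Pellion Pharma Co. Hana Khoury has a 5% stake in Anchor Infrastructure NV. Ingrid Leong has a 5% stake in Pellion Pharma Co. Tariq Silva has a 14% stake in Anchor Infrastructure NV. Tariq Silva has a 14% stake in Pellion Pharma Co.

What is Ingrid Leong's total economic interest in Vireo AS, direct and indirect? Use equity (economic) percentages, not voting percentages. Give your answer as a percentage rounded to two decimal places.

52.34%

Ingrid reaches Vireo along 3 paths.
Via Brightwater: 65% × 70% = 45.5%.
Via Pellion: 5% × 18% = 0.9%.
Via Vantage: 99% × 6% = 5.94%.
Total: 45.5% + 0.9% + 5.94% = 52.34%.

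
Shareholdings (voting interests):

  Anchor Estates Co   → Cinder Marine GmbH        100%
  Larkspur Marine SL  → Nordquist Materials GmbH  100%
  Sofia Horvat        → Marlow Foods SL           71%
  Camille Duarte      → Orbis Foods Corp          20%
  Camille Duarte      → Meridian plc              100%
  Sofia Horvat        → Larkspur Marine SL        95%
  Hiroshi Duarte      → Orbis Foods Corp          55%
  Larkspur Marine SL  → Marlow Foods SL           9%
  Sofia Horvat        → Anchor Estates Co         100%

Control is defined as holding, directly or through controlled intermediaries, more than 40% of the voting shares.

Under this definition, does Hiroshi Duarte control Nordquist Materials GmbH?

No

Hiroshi holds 55% of Orbis, so Hiroshi controls Orbis.
Neither Hiroshi nor any entity Hiroshi controls holds any voting interest in Nordquist.
So Hiroshi does not control Nordquist.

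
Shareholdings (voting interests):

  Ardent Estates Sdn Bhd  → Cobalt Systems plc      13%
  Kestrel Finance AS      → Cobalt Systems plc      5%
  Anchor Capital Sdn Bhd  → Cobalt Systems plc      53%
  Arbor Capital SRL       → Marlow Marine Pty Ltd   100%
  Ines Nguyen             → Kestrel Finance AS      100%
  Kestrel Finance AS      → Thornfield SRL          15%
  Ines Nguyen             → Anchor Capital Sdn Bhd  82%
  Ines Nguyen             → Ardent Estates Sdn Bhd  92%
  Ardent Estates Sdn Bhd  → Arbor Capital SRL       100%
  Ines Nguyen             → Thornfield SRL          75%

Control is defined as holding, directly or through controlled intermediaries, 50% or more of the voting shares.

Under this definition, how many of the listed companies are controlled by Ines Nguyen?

7

Ines holds 100% of Kestrel, so Ines controls Kestrel.
Ines holds 82% of Anchor, so Ines controls Anchor.
Ines holds 92% of Ardent, so Ines controls Ardent.
Ines and Kestrel together hold 75% + 15% = 90% of Thornfield, so Ines controls Thornfield.
Ardent holds 100% of Arbor, so Ines controls Arbor.
Anchor and Kestrel and Ardent together hold 53% + 5% + 13% = 71% of Cobalt, so Ines controls Cobalt.
Arbor holds 100% of Marlow, so Ines controls Marlow.
Ines controls 7 companies.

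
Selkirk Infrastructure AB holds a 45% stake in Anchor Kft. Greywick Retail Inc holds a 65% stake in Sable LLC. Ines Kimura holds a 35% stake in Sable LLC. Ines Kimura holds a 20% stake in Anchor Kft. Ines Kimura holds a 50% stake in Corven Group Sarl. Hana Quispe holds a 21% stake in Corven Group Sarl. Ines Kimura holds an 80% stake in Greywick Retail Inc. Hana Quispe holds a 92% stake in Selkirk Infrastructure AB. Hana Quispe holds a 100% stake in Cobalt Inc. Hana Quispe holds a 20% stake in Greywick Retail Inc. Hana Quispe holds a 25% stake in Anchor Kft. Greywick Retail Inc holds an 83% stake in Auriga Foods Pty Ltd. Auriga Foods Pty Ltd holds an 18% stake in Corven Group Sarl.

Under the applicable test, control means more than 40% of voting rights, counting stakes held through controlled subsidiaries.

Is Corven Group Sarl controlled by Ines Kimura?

Yes

Ines holds 80% of Greywick, so Ines controls Greywick.
Greywick holds 83% of Auriga, so Ines controls Auriga.
Ines and Auriga together hold 50% + 18% = 68% of Corven, so Ines controls Corven.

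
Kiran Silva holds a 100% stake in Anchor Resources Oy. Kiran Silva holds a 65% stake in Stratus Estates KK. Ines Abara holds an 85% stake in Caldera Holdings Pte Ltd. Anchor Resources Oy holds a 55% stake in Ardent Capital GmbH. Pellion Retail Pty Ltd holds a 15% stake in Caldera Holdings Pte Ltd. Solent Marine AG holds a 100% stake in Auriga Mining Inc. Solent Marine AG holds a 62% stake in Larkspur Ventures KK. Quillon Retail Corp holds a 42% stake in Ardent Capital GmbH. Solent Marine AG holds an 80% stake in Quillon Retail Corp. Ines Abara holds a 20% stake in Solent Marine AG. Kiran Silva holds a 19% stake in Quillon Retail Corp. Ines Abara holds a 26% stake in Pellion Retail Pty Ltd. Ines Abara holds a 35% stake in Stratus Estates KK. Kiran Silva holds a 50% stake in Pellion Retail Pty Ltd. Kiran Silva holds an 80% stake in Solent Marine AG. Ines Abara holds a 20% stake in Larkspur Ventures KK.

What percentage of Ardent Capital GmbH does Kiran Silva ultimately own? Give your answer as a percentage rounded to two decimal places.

89.86%

Kiran reaches Ardent along 3 paths.
Via Quillon: 19% × 42% = 7.98%.
Via Solent → Quillon: 80% × 80% × 42% = 26.88%.
Via Anchor: 100% × 55% = 55%.
Total: 7.98% + 26.88% + 55% = 89.86%.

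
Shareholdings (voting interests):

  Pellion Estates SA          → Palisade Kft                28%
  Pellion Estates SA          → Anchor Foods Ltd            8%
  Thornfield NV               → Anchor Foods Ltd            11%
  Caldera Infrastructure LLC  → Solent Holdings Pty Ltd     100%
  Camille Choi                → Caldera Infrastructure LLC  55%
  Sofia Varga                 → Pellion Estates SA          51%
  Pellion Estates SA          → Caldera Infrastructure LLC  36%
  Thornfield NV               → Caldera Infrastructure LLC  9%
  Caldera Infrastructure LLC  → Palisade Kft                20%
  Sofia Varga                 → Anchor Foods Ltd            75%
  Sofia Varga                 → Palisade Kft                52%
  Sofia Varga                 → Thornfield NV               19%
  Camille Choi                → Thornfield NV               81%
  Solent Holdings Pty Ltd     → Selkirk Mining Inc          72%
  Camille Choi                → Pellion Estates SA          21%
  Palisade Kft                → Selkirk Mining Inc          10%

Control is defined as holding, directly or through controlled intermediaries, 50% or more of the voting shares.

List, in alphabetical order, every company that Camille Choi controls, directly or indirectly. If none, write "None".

Caldera Infrastructure LLC, Selkirk Mining Inc, Solent Holdings Pty Ltd, Thornfield NV

Camille holds 81% of Thornfield, so Camille controls Thornfield.
Camille and Thornfield together hold 55% + 9% = 64% of Caldera, so Camille controls Caldera.
Caldera holds 100% of Solent, so Camille controls Solent.
Solent holds 72% of Selkirk, so Camille controls Selkirk.
No other company's threshold is met.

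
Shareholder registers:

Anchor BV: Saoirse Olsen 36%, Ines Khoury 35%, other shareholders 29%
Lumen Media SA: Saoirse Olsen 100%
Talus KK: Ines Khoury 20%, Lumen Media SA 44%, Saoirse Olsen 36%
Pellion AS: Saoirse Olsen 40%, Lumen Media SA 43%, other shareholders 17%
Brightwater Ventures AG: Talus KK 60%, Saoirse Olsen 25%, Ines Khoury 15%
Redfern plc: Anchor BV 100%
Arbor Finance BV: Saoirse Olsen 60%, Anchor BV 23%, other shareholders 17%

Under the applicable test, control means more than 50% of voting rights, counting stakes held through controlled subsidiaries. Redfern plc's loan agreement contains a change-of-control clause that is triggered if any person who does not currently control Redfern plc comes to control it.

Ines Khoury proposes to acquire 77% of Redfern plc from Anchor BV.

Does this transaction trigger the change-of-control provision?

The purchase adds only to Ines's holdings (Anchor's stake shrinks), so Ines is the only person who could newly come to control Redfern.
Ines's largest direct stake is 35% in Anchor, which does not meet the threshold, so Ines controls no company.
Neither Ines nor any entity Ines controls holds any voting interest in Redfern.
So before the transaction, Ines does not control Redfern.
After the purchase, Ines holds 77% of Redfern directly, and Anchor's stake falls to 23%.
Ines holds 77% of Redfern, so Ines controls Redfern.
Ines did not control Redfern before and does after, so the clause is triggered.

Yes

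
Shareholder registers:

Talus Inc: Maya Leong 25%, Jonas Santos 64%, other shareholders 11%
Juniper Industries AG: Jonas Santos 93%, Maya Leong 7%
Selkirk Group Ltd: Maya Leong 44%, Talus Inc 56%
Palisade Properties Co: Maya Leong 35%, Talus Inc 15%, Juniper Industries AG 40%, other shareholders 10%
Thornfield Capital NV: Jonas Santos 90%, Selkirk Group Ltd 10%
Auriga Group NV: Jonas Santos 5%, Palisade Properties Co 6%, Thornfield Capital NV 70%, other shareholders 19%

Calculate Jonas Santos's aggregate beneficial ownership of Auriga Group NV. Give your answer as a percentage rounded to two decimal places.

73.32%

Jonas reaches Auriga along 5 paths.
Direct stake: 5% = 5%.
Via Talus → Palisade: 64% × 15% × 6% = 0.576%.
Via Juniper → Palisade: 93% × 40% × 6% = 2.232%.
Via Thornfield: 90% × 70% = 63%.
Via Talus → Selkirk → Thornfield: 64% × 56% × 10% × 70% = 2.5088%.
Total: 5% + 0.576% + 2.232% + 63% + 2.5088% = 73.3168%.
Rounded: 73.32%.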